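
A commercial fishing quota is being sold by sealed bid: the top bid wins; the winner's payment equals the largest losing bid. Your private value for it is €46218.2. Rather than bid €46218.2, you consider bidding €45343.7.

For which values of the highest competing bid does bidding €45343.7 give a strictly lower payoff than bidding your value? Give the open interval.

(€45343.7, €46218.2)

If the competing bid is below €45343.7, both bids win at the same price — no difference.
If it is above €46218.2, both bids lose — no difference.
If it lies strictly between €45343.7 and €46218.2, bidding your value wins at a price below your value (positive payoff) while bidding €45343.7 loses (payoff 0).
So the deviation strictly hurts on the open interval (€45343.7, €46218.2).
Truthful bidding weakly dominates here: raising your bid can only win items priced above your value, and lowering it can only forfeit items priced below.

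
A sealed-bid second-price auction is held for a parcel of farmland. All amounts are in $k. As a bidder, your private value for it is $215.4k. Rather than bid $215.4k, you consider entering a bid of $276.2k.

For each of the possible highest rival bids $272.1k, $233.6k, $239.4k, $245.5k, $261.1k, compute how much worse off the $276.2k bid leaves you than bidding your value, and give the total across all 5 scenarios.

The deviation costs you only when the competing bid falls strictly between $215.4k and $276.2k; elsewhere both bids give the same outcome.
$272.1k: truthful payoff $0k, deviation payoff −$56.7k → loss $56.7k.
$233.6k: truthful payoff $0k, deviation payoff −$18.2k → loss $18.2k.
$239.4k: truthful payoff $0k, deviation payoff −$24k → loss $24k.
$245.5k: truthful payoff $0k, deviation payoff −$30.1k → loss $30.1k.
$261.1k: truthful payoff $0k, deviation payoff −$45.7k → loss $45.7k.
Total loss = $56.7k + $18.2k + $24k + $30.1k + $45.7k = $174.7k.
Because the price is fixed by the runner-up's bid, deviating from your value can only change a good outcome into a bad one — never the reverse.

$174.7k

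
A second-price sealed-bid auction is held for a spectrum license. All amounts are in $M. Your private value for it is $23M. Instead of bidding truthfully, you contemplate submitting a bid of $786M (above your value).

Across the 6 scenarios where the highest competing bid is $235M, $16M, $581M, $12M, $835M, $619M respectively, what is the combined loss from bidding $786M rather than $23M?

$1366M

The deviation costs you only when the competing bid falls strictly between $23M and $786M; elsewhere both bids give the same outcome.
$235M: truthful payoff $0M, deviation payoff −$212M → loss $212M.
$16M: outcomes coincide → loss $0M.
$581M: truthful payoff $0M, deviation payoff −$558M → loss $558M.
$12M: outcomes coincide → loss $0M.
$835M: outcomes coincide → loss $0M.
$619M: truthful payoff $0M, deviation payoff −$596M → loss $596M.
Total loss = $212M + $558M + $596M = $1366M.
In a second-price auction your bid sets only whether you win, not what you pay, so bidding your true value is weakly dominant.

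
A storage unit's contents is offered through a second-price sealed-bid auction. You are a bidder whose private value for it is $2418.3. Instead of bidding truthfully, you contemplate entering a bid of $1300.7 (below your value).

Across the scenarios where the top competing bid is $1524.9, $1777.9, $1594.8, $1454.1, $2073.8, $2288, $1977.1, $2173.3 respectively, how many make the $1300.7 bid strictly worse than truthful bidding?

8

The deviation hurts exactly when the highest competing bid lies strictly between $1300.7 and $2418.3 — underbidding then forfeits a profitable win.
$1524.9: inside the interval → strictly worse (loss $893.4).
$1777.9: inside the interval → strictly worse (loss $640.4).
$1594.8: inside the interval → strictly worse (loss $823.5).
$1454.1: inside the interval → strictly worse (loss $964.2).
$2073.8: inside the interval → strictly worse (loss $344.5).
$2288: inside the interval → strictly worse (loss $130.3).
$1977.1: inside the interval → strictly worse (loss $441.2).
$2173.3: inside the interval → strictly worse (loss $245).
Count: 8.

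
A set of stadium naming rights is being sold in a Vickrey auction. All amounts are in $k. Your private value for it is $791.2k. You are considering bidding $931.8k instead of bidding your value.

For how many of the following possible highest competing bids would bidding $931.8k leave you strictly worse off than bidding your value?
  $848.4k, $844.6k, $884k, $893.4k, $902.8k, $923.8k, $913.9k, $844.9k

The deviation hurts exactly when the highest competing bid lies strictly between $791.2k and $931.8k — overbidding then wins at a price above your value.
$848.4k: inside the interval → strictly worse (loss $57.2k).
$844.6k: inside the interval → strictly worse (loss $53.4k).
$884k: inside the interval → strictly worse (loss $92.8k).
$893.4k: inside the interval → strictly worse (loss $102.2k).
$902.8k: inside the interval → strictly worse (loss $111.6k).
$923.8k: inside the interval → strictly worse (loss $132.6k).
$913.9k: inside the interval → strictly worse (loss $122.7k).
$844.9k: inside the interval → strictly worse (loss $53.7k).
Count: 8.

8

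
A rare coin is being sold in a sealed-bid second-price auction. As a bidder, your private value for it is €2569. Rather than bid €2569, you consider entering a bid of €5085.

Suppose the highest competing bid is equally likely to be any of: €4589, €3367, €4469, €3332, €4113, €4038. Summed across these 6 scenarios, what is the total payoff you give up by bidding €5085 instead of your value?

The deviation costs you only when the competing bid falls strictly between €2569 and €5085; elsewhere both bids give the same outcome.
€4589: truthful payoff €0, deviation payoff −€2020 → loss €2020.
€3367: truthful payoff €0, deviation payoff −€798 → loss €798.
€4469: truthful payoff €0, deviation payoff −€1900 → loss €1900.
€3332: truthful payoff €0, deviation payoff −€763 → loss €763.
€4113: truthful payoff €0, deviation payoff −€1544 → loss €1544.
€4038: truthful payoff €0, deviation payoff −€1469 → loss €1469.
Total loss = €2020 + €798 + €1900 + €763 + €1544 + €1469 = €8494.

€8494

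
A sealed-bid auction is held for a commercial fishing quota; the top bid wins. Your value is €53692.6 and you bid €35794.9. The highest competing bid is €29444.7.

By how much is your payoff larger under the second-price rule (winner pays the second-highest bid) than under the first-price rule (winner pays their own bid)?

€6350.2

You have the highest bid, so you win under either rule.
Second-price: pay €29444.7 → payoff €24247.9.
First-price: pay your own bid €35794.9 → payoff €17897.7.
Difference = €24247.9 − (€17897.7) = €6350.2.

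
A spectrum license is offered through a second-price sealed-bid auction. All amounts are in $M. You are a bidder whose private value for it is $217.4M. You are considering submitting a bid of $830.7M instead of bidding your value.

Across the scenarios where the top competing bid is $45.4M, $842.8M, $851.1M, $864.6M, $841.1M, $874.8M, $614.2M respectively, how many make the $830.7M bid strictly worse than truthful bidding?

1

The deviation hurts exactly when the highest competing bid lies strictly between $217.4M and $830.7M — overbidding then wins at a price above your value.
$45.4M: below both → same outcome either way.
$842.8M: above both → same outcome either way.
$851.1M: above both → same outcome either way.
$864.6M: above both → same outcome either way.
$841.1M: above both → same outcome either way.
$874.8M: above both → same outcome either way.
$614.2M: inside the interval → strictly worse (loss $396.8M).
Count: 1.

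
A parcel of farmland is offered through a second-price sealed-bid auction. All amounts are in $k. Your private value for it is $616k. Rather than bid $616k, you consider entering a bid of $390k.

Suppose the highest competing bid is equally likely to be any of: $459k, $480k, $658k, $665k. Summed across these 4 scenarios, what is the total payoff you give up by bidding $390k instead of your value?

The deviation costs you only when the competing bid falls strictly between $390k and $616k; elsewhere both bids give the same outcome.
$459k: truthful payoff $157k, deviation payoff $0k → loss $157k.
$480k: truthful payoff $136k, deviation payoff $0k → loss $136k.
$658k: outcomes coincide → loss $0k.
$665k: outcomes coincide → loss $0k.
Total loss = $157k + $136k = $293k.

$293k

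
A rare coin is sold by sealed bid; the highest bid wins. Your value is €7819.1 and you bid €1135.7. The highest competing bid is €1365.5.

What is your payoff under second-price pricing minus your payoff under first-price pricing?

€0

Your bid €1135.7 is below €1365.5, so you lose under either rule.
Payoff is €0 in both cases; difference = €0.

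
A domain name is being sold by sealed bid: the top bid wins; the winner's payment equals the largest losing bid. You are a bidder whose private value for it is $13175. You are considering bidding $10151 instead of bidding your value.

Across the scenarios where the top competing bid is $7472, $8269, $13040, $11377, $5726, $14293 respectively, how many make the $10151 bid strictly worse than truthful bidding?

The deviation hurts exactly when the highest competing bid lies strictly between $10151 and $13175 — underbidding then forfeits a profitable win.
$7472: below both → same outcome either way.
$8269: below both → same outcome either way.
$13040: inside the interval → strictly worse (loss $135).
$11377: inside the interval → strictly worse (loss $1798).
$5726: below both → same outcome either way.
$14293: above both → same outcome either way.
Count: 2.

2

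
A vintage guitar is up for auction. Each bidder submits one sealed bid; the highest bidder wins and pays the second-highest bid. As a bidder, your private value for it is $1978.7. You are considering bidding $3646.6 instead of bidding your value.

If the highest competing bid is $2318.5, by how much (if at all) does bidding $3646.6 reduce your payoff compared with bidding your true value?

Bidding your value $1978.7: you lose (since $1978.7 < $2318.5). Payoff $0.
Bidding $3646.6: you win and pay $2318.5. Payoff $1978.7 − $2318.5 = −$339.8.
The competing bid $2318.5 lies between your value and your inflated bid, so overbidding wins an item priced above your value.
Loss from deviating = $0 − (−$339.8) = $339.8.
Truthful bidding weakly dominates here: raising your bid can only win items priced above your value, and lowering it can only forfeit items priced below.

$339.8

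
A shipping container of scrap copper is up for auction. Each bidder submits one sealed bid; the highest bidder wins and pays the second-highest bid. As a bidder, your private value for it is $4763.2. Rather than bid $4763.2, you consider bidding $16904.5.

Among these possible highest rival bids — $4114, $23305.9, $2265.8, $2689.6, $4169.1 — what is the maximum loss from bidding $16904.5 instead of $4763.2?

$0

$4114: same outcome either way → loss $0.
$23305.9: same outcome either way → loss $0.
$2265.8: same outcome either way → loss $0.
$2689.6: same outcome either way → loss $0.
$4169.1: same outcome either way → loss $0.
Maximum loss: $0.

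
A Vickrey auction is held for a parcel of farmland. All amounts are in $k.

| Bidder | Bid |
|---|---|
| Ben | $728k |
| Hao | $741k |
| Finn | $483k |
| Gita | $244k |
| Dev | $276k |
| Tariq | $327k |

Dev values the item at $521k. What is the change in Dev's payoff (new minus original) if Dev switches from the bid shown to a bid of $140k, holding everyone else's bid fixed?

$0k

The highest bid among the other bidders is $741k; Dev's bid doesn't change that.
Original bid $276k: Dev is not highest (top rival bid is $741k); payoff $0k.
Alternative bid $140k: Dev is not highest (top rival bid is $741k); payoff $0k.
Change in payoff = $0k − ($0k) = $0k.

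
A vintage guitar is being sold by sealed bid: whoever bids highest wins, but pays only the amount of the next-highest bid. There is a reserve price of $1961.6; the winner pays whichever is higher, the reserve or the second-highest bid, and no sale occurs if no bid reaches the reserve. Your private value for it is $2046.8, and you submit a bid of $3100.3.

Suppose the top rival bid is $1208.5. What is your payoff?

$85.2

Your bid $3100.3 is the highest and exceeds the reserve.
Price = max(second-highest bid, reserve) = max($1208.5, $1961.6) = $1961.6.
Payoff = $2046.8 − $1961.6 = $85.2.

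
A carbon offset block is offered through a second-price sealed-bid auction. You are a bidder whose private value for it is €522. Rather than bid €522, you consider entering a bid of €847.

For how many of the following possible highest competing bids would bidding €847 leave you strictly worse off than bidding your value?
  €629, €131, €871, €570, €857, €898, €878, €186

The deviation hurts exactly when the highest competing bid lies strictly between €522 and €847 — overbidding then wins at a price above your value.
€629: inside the interval → strictly worse (loss €107).
€131: below both → same outcome either way.
€871: above both → same outcome either way.
€570: inside the interval → strictly worse (loss €48).
€857: above both → same outcome either way.
€898: above both → same outcome either way.
€878: above both → same outcome either way.
€186: below both → same outcome either way.
Count: 2.

2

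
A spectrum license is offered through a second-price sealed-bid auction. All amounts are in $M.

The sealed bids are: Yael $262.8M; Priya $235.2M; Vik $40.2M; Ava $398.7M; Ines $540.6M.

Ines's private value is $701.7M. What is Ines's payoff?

$303M

Highest bid: Ines at $540.6M, so Ines wins.
Second-highest bid: Ava at $398.7M — that is the price the winner pays.
Ines's payoff = value − price = $701.7M − $398.7M = $303M.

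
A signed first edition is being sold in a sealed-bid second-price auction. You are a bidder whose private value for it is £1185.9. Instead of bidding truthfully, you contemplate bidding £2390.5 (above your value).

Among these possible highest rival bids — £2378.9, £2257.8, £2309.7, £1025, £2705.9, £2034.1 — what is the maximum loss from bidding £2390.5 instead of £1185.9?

£2378.9: truthful gives £0, deviation gives −£1193 → loss £1193.
£2257.8: truthful gives £0, deviation gives −£1071.9 → loss £1071.9.
£2309.7: truthful gives £0, deviation gives −£1123.8 → loss £1123.8.
£1025: same outcome either way → loss £0.
£2705.9: same outcome either way → loss £0.
£2034.1: truthful gives £0, deviation gives −£848.2 → loss £848.2.
Maximum loss: £1193.

£1193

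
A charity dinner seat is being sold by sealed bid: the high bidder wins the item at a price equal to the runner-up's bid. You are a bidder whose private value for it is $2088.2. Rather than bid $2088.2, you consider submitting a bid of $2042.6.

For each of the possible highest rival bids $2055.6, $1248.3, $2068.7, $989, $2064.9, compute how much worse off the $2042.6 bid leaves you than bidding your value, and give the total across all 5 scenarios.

$75.4

The deviation costs you only when the competing bid falls strictly between $2042.6 and $2088.2; elsewhere both bids give the same outcome.
$2055.6: truthful payoff $32.6, deviation payoff $0 → loss $32.6.
$1248.3: outcomes coincide → loss $0.
$2068.7: truthful payoff $19.5, deviation payoff $0 → loss $19.5.
$989: outcomes coincide → loss $0.
$2064.9: truthful payoff $23.3, deviation payoff $0 → loss $23.3.
Total loss = $32.6 + $19.5 + $23.3 = $75.4.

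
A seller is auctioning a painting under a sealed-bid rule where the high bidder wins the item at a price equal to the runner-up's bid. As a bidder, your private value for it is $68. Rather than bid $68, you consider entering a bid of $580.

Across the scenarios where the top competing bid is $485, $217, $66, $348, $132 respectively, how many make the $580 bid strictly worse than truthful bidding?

4

The deviation hurts exactly when the highest competing bid lies strictly between $68 and $580 — overbidding then wins at a price above your value.
$485: inside the interval → strictly worse (loss $417).
$217: inside the interval → strictly worse (loss $149).
$66: below both → same outcome either way.
$348: inside the interval → strictly worse (loss $280).
$132: inside the interval → strictly worse (loss $64).
Count: 4.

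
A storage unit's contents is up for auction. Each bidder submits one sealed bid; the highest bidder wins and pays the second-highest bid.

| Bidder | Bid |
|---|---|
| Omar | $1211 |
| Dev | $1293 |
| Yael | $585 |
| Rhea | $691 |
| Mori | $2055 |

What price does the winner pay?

$1293

Highest bid: Mori at $2055, so Mori wins.
Second-highest bid: Dev at $1293 — that is the price the winner pays.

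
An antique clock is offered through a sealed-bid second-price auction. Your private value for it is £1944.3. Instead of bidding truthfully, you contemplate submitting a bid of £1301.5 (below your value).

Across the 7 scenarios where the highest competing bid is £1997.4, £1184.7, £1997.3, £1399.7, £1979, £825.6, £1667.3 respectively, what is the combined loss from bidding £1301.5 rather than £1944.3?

The deviation costs you only when the competing bid falls strictly between £1301.5 and £1944.3; elsewhere both bids give the same outcome.
£1997.4: outcomes coincide → loss £0.
£1184.7: outcomes coincide → loss £0.
£1997.3: outcomes coincide → loss £0.
£1399.7: truthful payoff £544.6, deviation payoff £0 → loss £544.6.
£1979: outcomes coincide → loss £0.
£825.6: outcomes coincide → loss £0.
£1667.3: truthful payoff £277, deviation payoff £0 → loss £277.
Total loss = £544.6 + £277 = £821.6.
Because the price is fixed by the runner-up's bid, deviating from your value can only change a good outcome into a bad one — never the reverse.

£821.6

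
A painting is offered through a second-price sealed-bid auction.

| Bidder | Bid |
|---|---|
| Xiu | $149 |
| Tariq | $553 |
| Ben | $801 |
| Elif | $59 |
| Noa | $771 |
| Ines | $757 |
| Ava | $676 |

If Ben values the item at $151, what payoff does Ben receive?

−$620

Highest bid: Ben at $801, so Ben wins.
Second-highest bid: Noa at $771 — that is the price the winner pays.
Ben's payoff = value − price = $151 − $771 = −$620.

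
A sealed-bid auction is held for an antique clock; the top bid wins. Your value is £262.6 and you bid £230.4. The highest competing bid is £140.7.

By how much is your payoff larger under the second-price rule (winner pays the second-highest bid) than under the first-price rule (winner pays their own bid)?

You have the highest bid, so you win under either rule.
Second-price: pay £140.7 → payoff £121.9.
First-price: pay your own bid £230.4 → payoff £32.2.
Difference = £121.9 − (£32.2) = £89.7.

£89.7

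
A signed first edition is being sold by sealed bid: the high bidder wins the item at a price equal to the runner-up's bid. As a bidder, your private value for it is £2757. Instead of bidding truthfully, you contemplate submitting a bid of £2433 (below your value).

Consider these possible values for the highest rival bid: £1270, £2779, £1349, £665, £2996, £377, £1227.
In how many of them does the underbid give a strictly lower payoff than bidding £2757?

The deviation hurts exactly when the highest competing bid lies strictly between £2433 and £2757 — underbidding then forfeits a profitable win.
£1270: below both → same outcome either way.
£2779: above both → same outcome either way.
£1349: below both → same outcome either way.
£665: below both → same outcome either way.
£2996: above both → same outcome either way.
£377: below both → same outcome either way.
£1227: below both → same outcome either way.
Count: 0.

0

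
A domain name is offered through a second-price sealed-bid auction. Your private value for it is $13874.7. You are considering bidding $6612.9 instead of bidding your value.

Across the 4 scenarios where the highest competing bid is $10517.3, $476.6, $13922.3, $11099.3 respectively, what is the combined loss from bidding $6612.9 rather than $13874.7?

$6132.8

The deviation costs you only when the competing bid falls strictly between $6612.9 and $13874.7; elsewhere both bids give the same outcome.
$10517.3: truthful payoff $3357.4, deviation payoff $0 → loss $3357.4.
$476.6: outcomes coincide → loss $0.
$13922.3: outcomes coincide → loss $0.
$11099.3: truthful payoff $2775.4, deviation payoff $0 → loss $2775.4.
Total loss = $3357.4 + $2775.4 = $6132.8.
In a second-price auction your bid sets only whether you win, not what you pay, so bidding your true value is weakly dominant.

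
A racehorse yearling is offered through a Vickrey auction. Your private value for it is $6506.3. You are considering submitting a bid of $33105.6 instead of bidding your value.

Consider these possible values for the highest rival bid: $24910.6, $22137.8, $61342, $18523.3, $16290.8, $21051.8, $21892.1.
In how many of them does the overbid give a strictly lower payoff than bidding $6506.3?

6

The deviation hurts exactly when the highest competing bid lies strictly between $6506.3 and $33105.6 — overbidding then wins at a price above your value.
$24910.6: inside the interval → strictly worse (loss $18404.3).
$22137.8: inside the interval → strictly worse (loss $15631.5).
$61342: above both → same outcome either way.
$18523.3: inside the interval → strictly worse (loss $12017).
$16290.8: inside the interval → strictly worse (loss $9784.5).
$21051.8: inside the interval → strictly worse (loss $14545.5).
$21892.1: inside the interval → strictly worse (loss $15385.8).
Count: 6.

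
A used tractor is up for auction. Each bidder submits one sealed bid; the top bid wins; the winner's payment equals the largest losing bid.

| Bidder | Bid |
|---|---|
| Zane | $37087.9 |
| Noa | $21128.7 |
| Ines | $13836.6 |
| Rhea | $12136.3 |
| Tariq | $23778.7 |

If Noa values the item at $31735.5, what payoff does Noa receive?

Highest bid: Zane at $37087.9, so Zane wins.
Second-highest bid: Tariq at $23778.7 — that is the price the winner pays.
Noa did not win, so Noa pays nothing and receives nothing: payoff $0.

$0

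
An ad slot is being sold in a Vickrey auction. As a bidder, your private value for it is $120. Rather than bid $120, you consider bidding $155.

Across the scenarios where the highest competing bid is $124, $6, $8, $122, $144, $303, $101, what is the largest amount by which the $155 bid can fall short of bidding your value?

$124: truthful gives $0, deviation gives −$4 → loss $4.
$6: same outcome either way → loss $0.
$8: same outcome either way → loss $0.
$122: truthful gives $0, deviation gives −$2 → loss $2.
$144: truthful gives $0, deviation gives −$24 → loss $24.
$303: same outcome either way → loss $0.
$101: same outcome either way → loss $0.
Maximum loss: $24.

$24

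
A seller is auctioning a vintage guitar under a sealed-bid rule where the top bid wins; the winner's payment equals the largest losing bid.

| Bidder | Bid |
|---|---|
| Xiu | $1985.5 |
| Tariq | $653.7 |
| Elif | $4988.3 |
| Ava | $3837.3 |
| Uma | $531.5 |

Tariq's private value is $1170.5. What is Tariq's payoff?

Highest bid: Elif at $4988.3, so Elif wins.
Second-highest bid: Ava at $3837.3 — that is the price the winner pays.
Tariq did not win, so Tariq pays nothing and receives nothing: payoff $0.

$0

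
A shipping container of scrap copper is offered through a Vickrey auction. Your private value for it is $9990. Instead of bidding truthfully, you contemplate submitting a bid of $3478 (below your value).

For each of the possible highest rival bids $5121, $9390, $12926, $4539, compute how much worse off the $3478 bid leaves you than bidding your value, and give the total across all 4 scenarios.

$10920

The deviation costs you only when the competing bid falls strictly between $3478 and $9990; elsewhere both bids give the same outcome.
$5121: truthful payoff $4869, deviation payoff $0 → loss $4869.
$9390: truthful payoff $600, deviation payoff $0 → loss $600.
$12926: outcomes coincide → loss $0.
$4539: truthful payoff $5451, deviation payoff $0 → loss $5451.
Total loss = $4869 + $600 + $5451 = $10920.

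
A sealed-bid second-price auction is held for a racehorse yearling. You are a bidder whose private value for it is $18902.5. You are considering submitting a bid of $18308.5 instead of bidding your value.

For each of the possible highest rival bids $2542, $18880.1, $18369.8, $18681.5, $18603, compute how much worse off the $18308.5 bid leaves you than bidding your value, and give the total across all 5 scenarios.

$1075.6

The deviation costs you only when the competing bid falls strictly between $18308.5 and $18902.5; elsewhere both bids give the same outcome.
$2542: outcomes coincide → loss $0.
$18880.1: truthful payoff $22.4, deviation payoff $0 → loss $22.4.
$18369.8: truthful payoff $532.7, deviation payoff $0 → loss $532.7.
$18681.5: truthful payoff $221, deviation payoff $0 → loss $221.
$18603: truthful payoff $299.5, deviation payoff $0 → loss $299.5.
Total loss = $22.4 + $532.7 + $221 + $299.5 = $1075.6.
Truthful bidding weakly dominates here: raising your bid can only win items priced above your value, and lowering it can only forfeit items priced below.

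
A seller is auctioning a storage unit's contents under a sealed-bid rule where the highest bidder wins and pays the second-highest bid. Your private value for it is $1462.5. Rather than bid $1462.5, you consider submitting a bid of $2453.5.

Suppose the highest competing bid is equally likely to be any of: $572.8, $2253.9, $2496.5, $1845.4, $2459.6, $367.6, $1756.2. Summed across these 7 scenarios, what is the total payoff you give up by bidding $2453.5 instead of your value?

The deviation costs you only when the competing bid falls strictly between $1462.5 and $2453.5; elsewhere both bids give the same outcome.
$572.8: outcomes coincide → loss $0.
$2253.9: truthful payoff $0, deviation payoff −$791.4 → loss $791.4.
$2496.5: outcomes coincide → loss $0.
$1845.4: truthful payoff $0, deviation payoff −$382.9 → loss $382.9.
$2459.6: outcomes coincide → loss $0.
$367.6: outcomes coincide → loss $0.
$1756.2: truthful payoff $0, deviation payoff −$293.7 → loss $293.7.
Total loss = $791.4 + $382.9 + $293.7 = $1468.

$1468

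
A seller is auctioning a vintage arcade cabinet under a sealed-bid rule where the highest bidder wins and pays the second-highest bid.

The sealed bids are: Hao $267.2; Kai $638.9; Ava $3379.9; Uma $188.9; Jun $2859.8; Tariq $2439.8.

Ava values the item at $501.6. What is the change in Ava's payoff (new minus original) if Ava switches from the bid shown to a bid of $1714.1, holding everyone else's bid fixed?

$2358.2

The highest bid among the other bidders is $2859.8; Ava's bid doesn't change that.
Original bid $3379.9: Ava is highest, pays the top rival bid $2859.8; payoff $501.6 − $2859.8 = −$2358.2.
Alternative bid $1714.1: Ava is not highest (top rival bid is $2859.8); payoff $0.
Change in payoff = $0 − (−$2358.2) = $2358.2.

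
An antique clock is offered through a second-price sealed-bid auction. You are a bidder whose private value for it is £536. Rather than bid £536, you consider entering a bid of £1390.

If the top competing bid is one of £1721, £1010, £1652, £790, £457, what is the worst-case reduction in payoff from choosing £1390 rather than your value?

£474

£1721: same outcome either way → loss £0.
£1010: truthful gives £0, deviation gives −£474 → loss £474.
£1652: same outcome either way → loss £0.
£790: truthful gives £0, deviation gives −£254 → loss £254.
£457: same outcome either way → loss £0.
Maximum loss: £474.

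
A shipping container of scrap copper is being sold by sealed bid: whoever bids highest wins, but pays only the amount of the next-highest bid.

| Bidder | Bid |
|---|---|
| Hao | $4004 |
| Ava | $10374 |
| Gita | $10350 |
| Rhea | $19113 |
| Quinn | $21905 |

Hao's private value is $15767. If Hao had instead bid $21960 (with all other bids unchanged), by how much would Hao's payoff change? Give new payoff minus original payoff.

The highest bid among the other bidders is $21905; Hao's bid doesn't change that.
Original bid $4004: Hao is not highest (top rival bid is $21905); payoff $0.
Alternative bid $21960: Hao is highest, pays the top rival bid $21905; payoff $15767 − $21905 = −$6138.
Change in payoff = −$6138 − ($0) = −$6138.

−$6138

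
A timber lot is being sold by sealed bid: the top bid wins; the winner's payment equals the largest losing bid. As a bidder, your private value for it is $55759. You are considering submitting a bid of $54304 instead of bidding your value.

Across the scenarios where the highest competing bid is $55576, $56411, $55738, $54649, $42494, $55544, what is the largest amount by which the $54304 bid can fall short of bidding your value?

$55576: truthful gives $183, deviation gives $0 → loss $183.
$56411: same outcome either way → loss $0.
$55738: truthful gives $21, deviation gives $0 → loss $21.
$54649: truthful gives $1110, deviation gives $0 → loss $1110.
$42494: same outcome either way → loss $0.
$55544: truthful gives $215, deviation gives $0 → loss $215.
Maximum loss: $1110.

$1110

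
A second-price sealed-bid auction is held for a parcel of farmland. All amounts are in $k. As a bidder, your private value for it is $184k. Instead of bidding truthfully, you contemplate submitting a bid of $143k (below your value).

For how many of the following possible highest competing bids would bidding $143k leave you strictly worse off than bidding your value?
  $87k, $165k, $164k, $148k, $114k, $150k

The deviation hurts exactly when the highest competing bid lies strictly between $143k and $184k — underbidding then forfeits a profitable win.
$87k: below both → same outcome either way.
$165k: inside the interval → strictly worse (loss $19k).
$164k: inside the interval → strictly worse (loss $20k).
$148k: inside the interval → strictly worse (loss $36k).
$114k: below both → same outcome either way.
$150k: inside the interval → strictly worse (loss $34k).
Count: 4.

4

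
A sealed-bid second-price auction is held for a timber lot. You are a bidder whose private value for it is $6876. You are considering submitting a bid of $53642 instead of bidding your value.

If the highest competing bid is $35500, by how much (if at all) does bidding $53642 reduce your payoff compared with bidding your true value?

Bidding your value $6876: you lose (since $6876 < $35500). Payoff $0.
Bidding $53642: you win and pay $35500. Payoff $6876 − $35500 = −$28624.
The competing bid $35500 lies between your value and your inflated bid, so overbidding wins an item priced above your value.
Loss from deviating = $0 − (−$28624) = $28624.

$28624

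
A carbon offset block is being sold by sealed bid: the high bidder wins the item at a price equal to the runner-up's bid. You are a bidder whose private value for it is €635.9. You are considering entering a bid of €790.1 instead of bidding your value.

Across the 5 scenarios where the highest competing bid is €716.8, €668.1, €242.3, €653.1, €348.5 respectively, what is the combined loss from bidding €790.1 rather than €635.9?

€130.3

The deviation costs you only when the competing bid falls strictly between €635.9 and €790.1; elsewhere both bids give the same outcome.
€716.8: truthful payoff €0, deviation payoff −€80.9 → loss €80.9.
€668.1: truthful payoff €0, deviation payoff −€32.2 → loss €32.2.
€242.3: outcomes coincide → loss €0.
€653.1: truthful payoff €0, deviation payoff −€17.2 → loss €17.2.
€348.5: outcomes coincide → loss €0.
Total loss = €80.9 + €32.2 + €17.2 = €130.3.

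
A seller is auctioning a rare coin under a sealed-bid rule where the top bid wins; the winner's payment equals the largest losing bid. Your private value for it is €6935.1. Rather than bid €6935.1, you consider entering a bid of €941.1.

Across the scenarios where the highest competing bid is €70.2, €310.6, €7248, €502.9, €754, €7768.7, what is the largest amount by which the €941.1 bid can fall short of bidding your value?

€0

€70.2: same outcome either way → loss €0.
€310.6: same outcome either way → loss €0.
€7248: same outcome either way → loss €0.
€502.9: same outcome either way → loss €0.
€754: same outcome either way → loss €0.
€7768.7: same outcome either way → loss €0.
Maximum loss: €0.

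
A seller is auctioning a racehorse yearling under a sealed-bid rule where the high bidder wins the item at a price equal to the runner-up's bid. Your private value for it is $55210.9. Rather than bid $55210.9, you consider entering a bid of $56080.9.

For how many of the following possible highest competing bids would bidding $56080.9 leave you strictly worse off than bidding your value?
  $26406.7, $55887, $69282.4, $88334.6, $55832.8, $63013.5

2

The deviation hurts exactly when the highest competing bid lies strictly between $55210.9 and $56080.9 — overbidding then wins at a price above your value.
$26406.7: below both → same outcome either way.
$55887: inside the interval → strictly worse (loss $676.1).
$69282.4: above both → same outcome either way.
$88334.6: above both → same outcome either way.
$55832.8: inside the interval → strictly worse (loss $621.9).
$63013.5: above both → same outcome either way.
Count: 2.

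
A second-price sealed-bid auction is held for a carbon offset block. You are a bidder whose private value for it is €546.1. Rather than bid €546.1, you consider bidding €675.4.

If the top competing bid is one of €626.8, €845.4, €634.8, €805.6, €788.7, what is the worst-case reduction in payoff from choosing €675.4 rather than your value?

€88.7

€626.8: truthful gives €0, deviation gives −€80.7 → loss €80.7.
€845.4: same outcome either way → loss €0.
€634.8: truthful gives €0, deviation gives −€88.7 → loss €88.7.
€805.6: same outcome either way → loss €0.
€788.7: same outcome either way → loss €0.
Maximum loss: €88.7.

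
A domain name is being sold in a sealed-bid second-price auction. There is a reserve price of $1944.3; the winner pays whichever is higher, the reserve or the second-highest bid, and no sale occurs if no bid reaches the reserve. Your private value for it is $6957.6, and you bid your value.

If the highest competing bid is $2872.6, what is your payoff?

Your bid $6957.6 is the highest and exceeds the reserve.
Price = max(second-highest bid, reserve) = max($2872.6, $1944.3) = $2872.6.
Payoff = $6957.6 − $2872.6 = $4085.

$4085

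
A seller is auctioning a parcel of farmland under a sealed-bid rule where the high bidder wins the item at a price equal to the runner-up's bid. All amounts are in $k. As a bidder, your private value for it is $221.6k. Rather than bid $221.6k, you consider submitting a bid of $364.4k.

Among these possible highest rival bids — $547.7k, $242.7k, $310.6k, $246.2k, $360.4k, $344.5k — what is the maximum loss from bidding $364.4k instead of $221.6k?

$138.8k

$547.7k: same outcome either way → loss $0k.
$242.7k: truthful gives $0k, deviation gives −$21.1k → loss $21.1k.
$310.6k: truthful gives $0k, deviation gives −$89k → loss $89k.
$246.2k: truthful gives $0k, deviation gives −$24.6k → loss $24.6k.
$360.4k: truthful gives $0k, deviation gives −$138.8k → loss $138.8k.
$344.5k: truthful gives $0k, deviation gives −$122.9k → loss $122.9k.
Maximum loss: $138.8k.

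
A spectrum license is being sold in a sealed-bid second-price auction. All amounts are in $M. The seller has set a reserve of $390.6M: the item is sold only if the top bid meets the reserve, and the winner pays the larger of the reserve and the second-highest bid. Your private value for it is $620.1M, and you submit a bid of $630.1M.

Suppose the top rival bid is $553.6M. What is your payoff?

Your bid $630.1M is the highest and exceeds the reserve.
Price = max(second-highest bid, reserve) = max($553.6M, $390.6M) = $553.6M.
Payoff = $620.1M − $553.6M = $66.5M.

$66.5M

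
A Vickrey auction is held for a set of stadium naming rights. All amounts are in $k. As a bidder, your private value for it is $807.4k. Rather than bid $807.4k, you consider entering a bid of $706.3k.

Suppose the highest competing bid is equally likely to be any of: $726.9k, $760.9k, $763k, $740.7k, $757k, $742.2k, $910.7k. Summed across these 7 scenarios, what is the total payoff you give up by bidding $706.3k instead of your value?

The deviation costs you only when the competing bid falls strictly between $706.3k and $807.4k; elsewhere both bids give the same outcome.
$726.9k: truthful payoff $80.5k, deviation payoff $0k → loss $80.5k.
$760.9k: truthful payoff $46.5k, deviation payoff $0k → loss $46.5k.
$763k: truthful payoff $44.4k, deviation payoff $0k → loss $44.4k.
$740.7k: truthful payoff $66.7k, deviation payoff $0k → loss $66.7k.
$757k: truthful payoff $50.4k, deviation payoff $0k → loss $50.4k.
$742.2k: truthful payoff $65.2k, deviation payoff $0k → loss $65.2k.
$910.7k: outcomes coincide → loss $0k.
Total loss = $80.5k + $46.5k + $44.4k + $66.7k + $50.4k + $65.2k = $353.7k.
In a second-price auction your bid sets only whether you win, not what you pay, so bidding your true value is weakly dominant.

$353.7k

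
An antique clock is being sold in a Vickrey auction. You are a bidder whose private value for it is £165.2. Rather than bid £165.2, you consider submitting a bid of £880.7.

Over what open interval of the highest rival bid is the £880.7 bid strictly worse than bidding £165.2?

(£165.2, £880.7)

If the competing bid is below £165.2, both bids win at the same price — no difference.
If it is above £880.7, both bids lose — no difference.
If it lies strictly between £165.2 and £880.7, bidding your value loses (payoff 0) while bidding £880.7 wins at a price above your value (payoff negative).
So the deviation strictly hurts on the open interval (£165.2, £880.7).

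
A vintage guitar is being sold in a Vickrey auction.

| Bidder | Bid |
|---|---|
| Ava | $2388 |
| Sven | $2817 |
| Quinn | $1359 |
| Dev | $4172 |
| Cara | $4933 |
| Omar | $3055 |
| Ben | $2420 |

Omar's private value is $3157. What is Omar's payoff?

Highest bid: Cara at $4933, so Cara wins.
Second-highest bid: Dev at $4172 — that is the price the winner pays.
Omar did not win, so Omar pays nothing and receives nothing: payoff $0.

$0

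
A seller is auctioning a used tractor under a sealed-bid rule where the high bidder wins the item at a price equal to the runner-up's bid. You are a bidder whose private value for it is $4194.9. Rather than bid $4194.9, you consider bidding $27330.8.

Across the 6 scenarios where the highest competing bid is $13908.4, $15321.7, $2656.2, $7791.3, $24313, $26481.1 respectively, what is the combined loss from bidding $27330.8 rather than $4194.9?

The deviation costs you only when the competing bid falls strictly between $4194.9 and $27330.8; elsewhere both bids give the same outcome.
$13908.4: truthful payoff $0, deviation payoff −$9713.5 → loss $9713.5.
$15321.7: truthful payoff $0, deviation payoff −$11126.8 → loss $11126.8.
$2656.2: outcomes coincide → loss $0.
$7791.3: truthful payoff $0, deviation payoff −$3596.4 → loss $3596.4.
$24313: truthful payoff $0, deviation payoff −$20118.1 → loss $20118.1.
$26481.1: truthful payoff $0, deviation payoff −$22286.2 → loss $22286.2.
Total loss = $9713.5 + $11126.8 + $3596.4 + $20118.1 + $22286.2 = $66841.
In a second-price auction your bid sets only whether you win, not what you pay, so bidding your true value is weakly dominant.

$66841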